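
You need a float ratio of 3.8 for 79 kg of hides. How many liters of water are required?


300.2 L


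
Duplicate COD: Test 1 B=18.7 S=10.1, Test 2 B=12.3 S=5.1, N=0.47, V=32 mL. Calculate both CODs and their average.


COD1 = 1010.5 mg/L
COD2 = 846.0 mg/L
Average = 928.3 mg/L


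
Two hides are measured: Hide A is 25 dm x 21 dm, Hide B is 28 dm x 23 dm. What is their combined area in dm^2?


Hide A area = 25 x 21 = 525 dm^2
Hide B area = 28 x 23 = 644 dm^2
Total = 525 + 644 = 1169 dm^2


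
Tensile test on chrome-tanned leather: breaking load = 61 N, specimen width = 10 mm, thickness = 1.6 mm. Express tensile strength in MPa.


Cross-section = 10 x 1.6 = 16.0 mm^2
TS = 61 / 16.0 = 3.81 MPa
(1 N/mm^2 = 1 MPa)


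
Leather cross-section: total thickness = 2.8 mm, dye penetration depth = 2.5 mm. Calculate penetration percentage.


Penetration% = 2.5 / 2.8 x 100
Penetration = 89.3%


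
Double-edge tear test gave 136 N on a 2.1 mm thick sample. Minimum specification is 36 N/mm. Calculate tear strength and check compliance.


Tear strength = 136 / 2.1 = 64.8 N/mm
Required minimum = 36 N/mm
Compliant: Yes


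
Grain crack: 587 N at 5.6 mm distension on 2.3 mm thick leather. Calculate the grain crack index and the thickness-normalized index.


Crack index = 104.8 N/mm
Normalized index = 45.6 N/mm per mm


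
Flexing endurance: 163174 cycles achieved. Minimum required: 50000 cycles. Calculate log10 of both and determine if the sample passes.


Achieved: log10 = 5.21
Required: log10 = 4.70
Passes: Yes

log10(163174) = 5.21
log10(50000) = 4.70
Passes: Yes


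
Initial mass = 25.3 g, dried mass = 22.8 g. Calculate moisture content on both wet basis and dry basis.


Moisture lost = 25.3 - 22.8 = 2.50 g
Wet basis MC = 2.50 / 25.3 x 100 = 9.9%
Dry basis MC = 2.50 / 22.8 x 100 = 11.0%


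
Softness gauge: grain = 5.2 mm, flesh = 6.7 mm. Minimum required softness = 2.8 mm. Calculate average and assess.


Average = (5.2 + 6.7) / 2 = 5.95 mm
Minimum = 2.8 mm
Meets requirement: Yes


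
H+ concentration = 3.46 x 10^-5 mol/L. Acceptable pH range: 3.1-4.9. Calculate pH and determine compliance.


pH = -log10(3.46 x 10^-5) = 4.46
Range: 3.1 to 4.9
Compliant: Yes


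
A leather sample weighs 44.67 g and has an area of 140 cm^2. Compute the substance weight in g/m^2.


3190.7 g/m^2


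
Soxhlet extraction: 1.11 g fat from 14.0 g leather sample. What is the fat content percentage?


7.9%


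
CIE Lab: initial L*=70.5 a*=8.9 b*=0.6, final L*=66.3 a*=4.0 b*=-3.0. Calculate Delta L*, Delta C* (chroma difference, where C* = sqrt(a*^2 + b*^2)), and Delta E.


Delta L* = -4.2
Delta C* = -3.92
Delta E = 7.39

Delta L* = 66.3 - 70.5 = -4.2
C1* = sqrt((8.9)^2 + (0.6)^2) = 8.920
C2* = sqrt((4.0)^2 + (-3.0)^2) = 5.000
Delta C* = 5.000 - 8.920 = -3.92
Delta E = sqrt((-4.2)^2 + (-4.9)^2 + (-3.6)^2) = 7.39


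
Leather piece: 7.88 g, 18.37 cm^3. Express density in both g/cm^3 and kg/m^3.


Density = 7.88 / 18.37 = 0.429 g/cm^3
Convert: 0.429 x 1000 = 429 kg/m^3


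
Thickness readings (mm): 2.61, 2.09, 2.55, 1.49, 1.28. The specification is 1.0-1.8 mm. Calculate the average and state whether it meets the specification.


Sum = 10.02
Average = 10.02 / 5 = 2.00 mm
Specification range: 1.0 to 1.8 mm
Within spec: No


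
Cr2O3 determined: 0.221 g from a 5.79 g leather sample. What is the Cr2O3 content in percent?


3.82%

Cr2O3% = 0.221 / 5.79 x 100
Cr2O3% = 3.82%


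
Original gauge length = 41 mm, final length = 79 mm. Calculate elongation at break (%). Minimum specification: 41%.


Extension = 79 - 41 = 38 mm
Elongation = 38 / 41 x 100 = 92.7%
Minimum required: 41%
Meets specification: Yes


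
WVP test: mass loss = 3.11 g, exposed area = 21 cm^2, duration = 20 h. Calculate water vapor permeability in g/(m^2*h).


74.05 g/(m^2*h)

WVP = mass_loss / (area x time) x 10000
WVP = 3.11 / (21 x 20) x 10000
WVP = 3.11 / 420 x 10000 = 74.05 g/(m^2*h)


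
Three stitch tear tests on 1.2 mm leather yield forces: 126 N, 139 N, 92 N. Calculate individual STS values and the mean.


STS1 = 126 / 1.2 = 105.0 N/mm
STS2 = 139 / 1.2 = 115.8 N/mm
STS3 = 92 / 1.2 = 76.7 N/mm
Mean = (105.0 + 115.8 + 76.7) / 3 = 99.2 N/mm


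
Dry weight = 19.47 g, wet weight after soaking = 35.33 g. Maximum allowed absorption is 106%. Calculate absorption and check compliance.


Absorption = 81.5%
Compliant: Yes


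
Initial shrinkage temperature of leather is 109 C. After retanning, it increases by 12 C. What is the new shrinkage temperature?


New Ts = 109 + 12 = 121 C


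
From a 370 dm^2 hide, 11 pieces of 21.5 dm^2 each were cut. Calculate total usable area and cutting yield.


Total usable = 11 x 21.5 = 236.5 dm^2
Yield = 236.5 / 370 x 100 = 63.9%


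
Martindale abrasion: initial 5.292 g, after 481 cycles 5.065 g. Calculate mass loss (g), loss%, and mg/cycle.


Loss = 5.292 - 5.065 = 0.227 g
Loss% = 0.227 / 5.292 x 100 = 4.29%
Rate = 0.227 / 481 x 1000 = 0.472 mg/cycle


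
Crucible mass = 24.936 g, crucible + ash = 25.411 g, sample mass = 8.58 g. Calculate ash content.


Ash mass = 0.475 g
Ash content = 5.54%

Ash mass = 25.411 - 24.936 = 0.475 g
Ash% = 0.475 / 8.58 x 100 = 5.54%


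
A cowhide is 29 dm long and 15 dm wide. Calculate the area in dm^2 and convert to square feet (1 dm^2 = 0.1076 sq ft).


435 dm^2
46.81 sq ft

Area = 29 x 15 = 435 dm^2
Conversion: 435 x 0.1076 = 46.81 sq ft


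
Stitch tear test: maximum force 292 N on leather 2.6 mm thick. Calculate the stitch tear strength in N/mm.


112.3 N/mm


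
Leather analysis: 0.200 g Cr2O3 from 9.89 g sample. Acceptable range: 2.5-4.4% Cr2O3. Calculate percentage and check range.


Cr2O3% = 0.200 / 9.89 x 100 = 2.02%
Acceptable range: 2.5 to 4.4%
Within range: No


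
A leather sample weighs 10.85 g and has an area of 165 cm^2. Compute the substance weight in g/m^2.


657.6 g/m^2

Substance weight = mass / area x 10000
SW = 10.85 / 165 x 10000
SW = 657.6 g/m^2


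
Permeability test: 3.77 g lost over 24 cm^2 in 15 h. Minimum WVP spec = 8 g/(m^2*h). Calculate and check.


WVP = 104.72 g/(m^2*h)
Meets specification: Yes

WVP = 3.77 / (24 x 15) x 10000 = 104.72 g/(m^2*h)
Minimum: 8 g/(m^2*h)
Meets spec: Yes


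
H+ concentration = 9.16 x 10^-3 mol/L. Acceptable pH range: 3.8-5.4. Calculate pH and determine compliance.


pH = 2.04
Compliant: No

pH = -log10(9.16 x 10^-3) = 2.04
Range: 3.8 to 5.4
Compliant: No


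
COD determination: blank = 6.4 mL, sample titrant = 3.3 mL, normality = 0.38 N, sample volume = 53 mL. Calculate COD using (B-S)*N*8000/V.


177.8 mg/L


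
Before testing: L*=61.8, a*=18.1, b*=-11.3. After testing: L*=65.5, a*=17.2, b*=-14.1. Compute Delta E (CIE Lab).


Delta E = 4.73


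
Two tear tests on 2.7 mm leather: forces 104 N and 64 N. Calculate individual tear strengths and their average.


Tear 1 = 104 / 2.7 = 38.5 N/mm
Tear 2 = 64 / 2.7 = 23.7 N/mm
Average = (38.5 + 23.7) / 2 = 31.1 N/mm


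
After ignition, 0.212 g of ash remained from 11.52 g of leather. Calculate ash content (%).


Ash% = 0.212 / 11.52 x 100
Ash% = 1.84%


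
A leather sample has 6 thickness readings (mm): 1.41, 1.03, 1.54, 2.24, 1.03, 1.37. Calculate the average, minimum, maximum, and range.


Sum = 8.62
Average = 8.62 / 6 = 1.44 mm
Minimum = 1.03 mm
Maximum = 2.24 mm
Range = 2.24 - 1.03 = 1.21 mm


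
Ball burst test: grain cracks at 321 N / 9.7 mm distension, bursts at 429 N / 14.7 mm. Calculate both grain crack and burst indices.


Crack index = 33.1 N/mm
Burst index = 29.2 N/mm

Crack index = 321 / 9.7 = 33.1 N/mm
Burst index = 429 / 14.7 = 29.2 N/mm


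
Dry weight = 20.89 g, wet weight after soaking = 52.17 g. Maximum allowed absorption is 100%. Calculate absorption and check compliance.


WA = (52.17 - 20.89) / 20.89 x 100 = 149.7%
Maximum allowed: 100%
Compliant: No


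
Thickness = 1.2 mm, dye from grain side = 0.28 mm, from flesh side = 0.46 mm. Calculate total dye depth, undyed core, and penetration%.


Total dyed = 0.28 + 0.46 = 0.74 mm
Undyed core = 1.2 - 0.74 = 0.46 mm
Penetration = 0.74 / 1.2 x 100 = 61.7%


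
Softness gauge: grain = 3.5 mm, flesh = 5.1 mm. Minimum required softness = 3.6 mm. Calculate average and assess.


Average = (3.5 + 5.1) / 2 = 4.30 mm
Minimum = 3.6 mm
Meets requirement: Yes


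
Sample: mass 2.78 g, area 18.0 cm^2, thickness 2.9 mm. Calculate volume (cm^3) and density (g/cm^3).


Volume = 5.220 cm^3
Density = 0.533 g/cm^3


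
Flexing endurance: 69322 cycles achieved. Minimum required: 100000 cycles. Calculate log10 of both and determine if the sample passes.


log10(69322) = 4.84
log10(100000) = 5.00
Passes: No


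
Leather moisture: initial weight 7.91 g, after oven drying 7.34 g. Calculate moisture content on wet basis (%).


7.2%

Moisture = 7.91 - 7.34 = 0.57 g
MC = 0.57 / 7.91 x 100 = 7.2%


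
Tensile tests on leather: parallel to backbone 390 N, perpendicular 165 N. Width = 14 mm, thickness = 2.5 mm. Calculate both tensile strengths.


Parallel = 11.14 N/mm^2
Perpendicular = 4.71 N/mm^2


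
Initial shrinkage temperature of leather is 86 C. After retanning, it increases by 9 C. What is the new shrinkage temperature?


New Ts = 86 + 9 = 95 C


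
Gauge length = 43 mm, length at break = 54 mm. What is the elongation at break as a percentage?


Extension = 54 - 43 = 11 mm
Elongation = 11 / 43 x 100 = 25.6%


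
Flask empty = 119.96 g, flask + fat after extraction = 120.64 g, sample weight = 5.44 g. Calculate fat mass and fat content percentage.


Fat mass = 120.64 - 119.96 = 0.68 g
Fat% = 0.68 / 5.44 x 100 = 12.5%


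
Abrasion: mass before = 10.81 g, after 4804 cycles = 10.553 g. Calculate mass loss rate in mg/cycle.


0.053 mg/cycle

Mass loss = 10.81 - 10.553 = 0.257 g
Rate = 0.257 / 4804 x 1000 = 0.053 mg/cycle


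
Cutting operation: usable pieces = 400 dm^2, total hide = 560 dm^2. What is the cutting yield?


71.4%


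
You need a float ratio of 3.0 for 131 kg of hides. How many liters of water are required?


Water = hide weight x target ratio
Water = 131 x 3.0 = 393.0 L


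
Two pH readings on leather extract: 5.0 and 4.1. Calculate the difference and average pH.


Difference = 0.9
Average pH = 4.55

Difference = |5.0 - 4.1| = 0.9
Average = (5.0 + 4.1) / 2 = 4.55


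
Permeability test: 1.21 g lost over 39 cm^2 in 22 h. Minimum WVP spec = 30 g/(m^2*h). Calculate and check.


WVP = 1.21 / (39 x 22) x 10000 = 14.10 g/(m^2*h)
Minimum: 30 g/(m^2*h)
Meets spec: No


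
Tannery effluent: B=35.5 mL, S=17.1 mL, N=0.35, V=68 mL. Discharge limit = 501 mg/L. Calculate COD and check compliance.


COD = (35.5 - 17.1) x 0.35 x 8000 / 68 = 757.6 mg/L
Limit: 501 mg/L
Compliant: No


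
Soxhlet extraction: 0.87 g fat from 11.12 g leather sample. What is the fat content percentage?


7.8%


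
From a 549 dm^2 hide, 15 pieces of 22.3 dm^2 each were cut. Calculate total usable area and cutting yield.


Usable area = 334.5 dm^2
Yield = 60.9%

Total usable = 15 x 22.3 = 334.5 dm^2
Yield = 334.5 / 549 x 100 = 60.9%


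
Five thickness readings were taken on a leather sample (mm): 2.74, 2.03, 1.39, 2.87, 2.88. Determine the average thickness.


2.38 mm


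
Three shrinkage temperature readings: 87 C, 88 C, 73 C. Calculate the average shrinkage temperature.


Average = (87 + 88 + 73) / 3
Average = 248 / 3 = 82.7 C


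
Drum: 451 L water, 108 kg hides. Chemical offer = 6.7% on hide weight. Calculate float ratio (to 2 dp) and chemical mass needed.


Float ratio = 451 / 108 = 4.18
Chemical = 108 x 6.7 / 100 = 7.236 kg


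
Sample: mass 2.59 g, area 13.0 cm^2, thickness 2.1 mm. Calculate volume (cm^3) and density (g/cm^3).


Volume = 2.730 cm^3
Density = 0.949 g/cm^3


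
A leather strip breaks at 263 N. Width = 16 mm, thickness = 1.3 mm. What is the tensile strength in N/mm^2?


Cross-sectional area = 16 x 1.3 = 20.8 mm^2
Tensile strength = 263 / 20.8 = 12.64 N/mm^2


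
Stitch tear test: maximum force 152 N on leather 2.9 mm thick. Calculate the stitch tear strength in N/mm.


52.4 N/mm

Stitch tear strength = force / thickness
STS = 152 / 2.9 = 52.4 N/mm


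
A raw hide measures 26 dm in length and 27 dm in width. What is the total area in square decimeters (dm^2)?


Area = length x width
Area = 26 x 27 = 702 dm^2


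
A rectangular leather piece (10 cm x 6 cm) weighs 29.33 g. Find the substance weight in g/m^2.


4888.3 g/m^2


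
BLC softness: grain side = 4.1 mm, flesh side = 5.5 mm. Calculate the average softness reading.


Average = (4.1 + 5.5) / 2
Average = 4.80 mm


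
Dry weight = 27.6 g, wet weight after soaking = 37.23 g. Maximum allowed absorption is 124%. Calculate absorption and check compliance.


Absorption = 34.9%
Compliant: Yes


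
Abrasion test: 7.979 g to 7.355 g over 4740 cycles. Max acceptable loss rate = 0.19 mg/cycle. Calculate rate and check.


Loss = 7.979 - 7.355 = 0.624 g
Rate = 0.624 g / 4740 cycles x 1000 = 0.132 mg/cycle
Max = 0.19 mg/cycle
Passes: Yes


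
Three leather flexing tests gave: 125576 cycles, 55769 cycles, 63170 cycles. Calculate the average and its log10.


Average = (125576 + 55769 + 63170) / 3 = 81505 cycles
log10(81505) = 4.91


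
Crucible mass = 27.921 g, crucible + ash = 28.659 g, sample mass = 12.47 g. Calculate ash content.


Ash mass = 28.659 - 27.921 = 0.738 g
Ash% = 0.738 / 12.47 x 100 = 5.92%


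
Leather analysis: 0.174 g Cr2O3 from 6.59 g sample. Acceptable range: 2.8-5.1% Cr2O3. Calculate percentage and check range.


Cr2O3% = 0.174 / 6.59 x 100 = 2.64%
Acceptable range: 2.8 to 5.1%
Within range: No


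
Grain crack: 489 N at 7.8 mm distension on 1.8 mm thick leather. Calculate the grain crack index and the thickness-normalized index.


Crack index = 62.7 N/mm
Normalized index = 34.8 N/mm per mm


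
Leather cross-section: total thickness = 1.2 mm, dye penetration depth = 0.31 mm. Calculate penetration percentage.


25.8%

Penetration% = 0.31 / 1.2 x 100
Penetration = 25.8%


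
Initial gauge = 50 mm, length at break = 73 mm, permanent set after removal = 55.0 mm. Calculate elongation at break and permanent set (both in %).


Elongation at break = (73 - 50) / 50 x 100 = 46.0%
Permanent set = (55.0 - 50) / 50 x 100 = 10.0%


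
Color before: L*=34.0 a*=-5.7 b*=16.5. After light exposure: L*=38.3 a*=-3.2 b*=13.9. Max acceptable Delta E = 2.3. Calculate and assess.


dL = 4.3, da = 2.5, db = -2.6
dE = sqrt((4.3)^2 + (2.5)^2 + (-2.6)^2) = 5.61
Max = 2.3
Passes: No


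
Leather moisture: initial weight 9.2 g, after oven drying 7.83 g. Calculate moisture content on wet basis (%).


14.9%

Moisture = 9.2 - 7.83 = 1.37 g
MC = 1.37 / 9.2 x 100 = 14.9%


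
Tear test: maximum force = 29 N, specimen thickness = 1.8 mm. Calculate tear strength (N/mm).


Tear strength = force / thickness
Tear = 29 / 1.8 = 16.1 N/mm


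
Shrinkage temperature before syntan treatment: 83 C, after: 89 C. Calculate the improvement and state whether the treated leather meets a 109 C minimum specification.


Improvement = 89 - 83 = 6 C
Spec check: 89 C >= 109 C? No


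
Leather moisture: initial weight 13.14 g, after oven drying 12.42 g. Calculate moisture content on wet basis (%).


5.5%


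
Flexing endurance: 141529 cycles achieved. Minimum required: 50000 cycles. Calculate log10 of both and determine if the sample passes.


log10(141529) = 5.15
log10(50000) = 4.70
Passes: Yes


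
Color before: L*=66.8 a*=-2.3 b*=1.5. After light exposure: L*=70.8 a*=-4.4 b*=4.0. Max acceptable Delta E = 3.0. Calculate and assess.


dL = 4.0, da = -2.1, db = 2.5
dE = sqrt((4.0)^2 + (-2.1)^2 + (2.5)^2) = 5.16
Max = 3.0
Passes: No


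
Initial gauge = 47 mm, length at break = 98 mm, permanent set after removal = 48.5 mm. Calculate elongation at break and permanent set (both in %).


Elongation at break = 108.5%
Permanent set = 3.2%


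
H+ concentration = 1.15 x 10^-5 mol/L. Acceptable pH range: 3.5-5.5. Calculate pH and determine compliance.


pH = 4.94
Compliant: Yes

pH = -log10(1.15 x 10^-5) = 4.94
Range: 3.5 to 5.5
Compliant: Yes


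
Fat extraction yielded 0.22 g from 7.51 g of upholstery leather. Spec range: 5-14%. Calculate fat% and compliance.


Fat% = 0.22 / 7.51 x 100 = 2.9%
Spec range: 5-14%
Compliant: No


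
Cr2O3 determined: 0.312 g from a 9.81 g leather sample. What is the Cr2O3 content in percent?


3.18%

Cr2O3% = 0.312 / 9.81 x 100
Cr2O3% = 3.18%


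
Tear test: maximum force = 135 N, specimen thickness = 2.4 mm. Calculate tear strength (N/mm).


Tear strength = force / thickness
Tear = 135 / 2.4 = 56.3 N/mm


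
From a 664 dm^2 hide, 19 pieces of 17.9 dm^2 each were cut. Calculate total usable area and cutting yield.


Total usable = 19 x 17.9 = 340.1 dm^2
Yield = 340.1 / 664 x 100 = 51.2%


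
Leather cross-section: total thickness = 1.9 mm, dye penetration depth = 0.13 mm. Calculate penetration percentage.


6.8%

Penetration% = 0.13 / 1.9 x 100
Penetration = 6.8%


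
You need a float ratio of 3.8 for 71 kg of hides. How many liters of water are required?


269.8 L

Water = hide weight x target ratio
Water = 71 x 3.8 = 269.8 L


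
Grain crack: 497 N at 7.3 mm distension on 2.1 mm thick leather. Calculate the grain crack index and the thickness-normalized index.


Crack index = 497 / 7.3 = 68.1 N/mm
Normalized = 68.1 / 2.1 = 32.4 N/mm per mm


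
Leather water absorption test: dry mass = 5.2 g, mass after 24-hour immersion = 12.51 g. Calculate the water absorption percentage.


Water absorbed = 12.51 - 5.2 = 7.31 g
WA% = 7.31 / 5.2 x 100 = 140.6%


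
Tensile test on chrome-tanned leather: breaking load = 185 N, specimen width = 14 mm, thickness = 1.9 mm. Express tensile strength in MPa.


6.95 MPa


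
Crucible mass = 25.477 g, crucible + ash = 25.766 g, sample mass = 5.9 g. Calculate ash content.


Ash mass = 25.766 - 25.477 = 0.289 g
Ash% = 0.289 / 5.9 x 100 = 4.90%


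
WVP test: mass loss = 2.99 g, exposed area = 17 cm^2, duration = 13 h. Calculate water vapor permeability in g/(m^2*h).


135.29 g/(m^2*h)

WVP = mass_loss / (area x time) x 10000
WVP = 2.99 / (17 x 13) x 10000
WVP = 2.99 / 221 x 10000 = 135.29 g/(m^2*h)


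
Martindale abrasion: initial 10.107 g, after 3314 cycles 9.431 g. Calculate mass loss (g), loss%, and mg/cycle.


Loss = 10.107 - 9.431 = 0.676 g
Loss% = 0.676 / 10.107 x 100 = 6.69%
Rate = 0.676 / 3314 x 1000 = 0.204 mg/cycle


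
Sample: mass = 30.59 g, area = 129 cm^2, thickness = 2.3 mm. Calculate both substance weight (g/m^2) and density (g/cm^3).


SW = 30.59 / 129 x 10000 = 2371.3 g/m^2
Volume = 129 x 2.3 / 10 = 29.67 cm^3
Density = 30.59 / 29.67 = 1.031 g/cm^3


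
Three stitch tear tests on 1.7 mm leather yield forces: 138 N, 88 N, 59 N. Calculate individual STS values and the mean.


STS1 = 81.2 N/mm
STS2 = 51.8 N/mm
STS3 = 34.7 N/mm
Mean = 55.9 N/mm

STS1 = 138 / 1.7 = 81.2 N/mm
STS2 = 88 / 1.7 = 51.8 N/mm
STS3 = 59 / 1.7 = 34.7 N/mm
Mean = (81.2 + 51.8 + 34.7) / 3 = 55.9 N/mm


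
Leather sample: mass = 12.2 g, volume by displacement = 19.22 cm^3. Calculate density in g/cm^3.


Density = mass / volume
Density = 12.2 / 19.22 = 0.635 g/cm^3


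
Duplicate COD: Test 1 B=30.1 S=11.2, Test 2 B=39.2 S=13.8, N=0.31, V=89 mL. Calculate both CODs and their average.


COD1 = 526.7 mg/L
COD2 = 707.8 mg/L
Average = 617.3 mg/L

COD1 = (30.1 - 11.2) x 0.31 x 8000 / 89 = 526.7 mg/L
COD2 = (39.2 - 13.8) x 0.31 x 8000 / 89 = 707.8 mg/L
Average = (526.7 + 707.8) / 2 = 617.3 mg/L


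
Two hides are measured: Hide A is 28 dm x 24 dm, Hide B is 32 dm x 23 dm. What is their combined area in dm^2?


Hide A area = 28 x 24 = 672 dm^2
Hide B area = 32 x 23 = 736 dm^2
Total = 672 + 736 = 1408 dm^2


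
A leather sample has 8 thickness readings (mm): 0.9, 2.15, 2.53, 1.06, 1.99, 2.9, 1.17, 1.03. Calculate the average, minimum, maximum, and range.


Sum = 13.73
Average = 13.73 / 8 = 1.72 mm
Minimum = 0.9 mm
Maximum = 2.9 mm
Range = 2.9 - 0.9 = 2.00 mm


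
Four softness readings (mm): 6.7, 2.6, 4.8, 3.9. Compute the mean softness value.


4.50 mm

Sum = 6.7 + 2.6 + 4.8 + 3.9
Mean = 18.0 / 4 = 4.50 mm


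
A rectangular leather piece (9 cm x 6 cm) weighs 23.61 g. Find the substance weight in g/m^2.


Area = 9 x 6 = 54 cm^2
SW = 23.61 / 54 x 10000 = 4372.2 g/m^2


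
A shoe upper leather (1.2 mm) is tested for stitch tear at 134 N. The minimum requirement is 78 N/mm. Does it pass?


STS = 111.7 N/mm
Passes: Yes

STS = 134 / 1.2 = 111.7 N/mm
Minimum required: 78 N/mm
Passes: Yes


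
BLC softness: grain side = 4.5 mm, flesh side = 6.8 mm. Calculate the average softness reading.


5.65 mm

Average = (4.5 + 6.8) / 2
Average = 5.65 mm


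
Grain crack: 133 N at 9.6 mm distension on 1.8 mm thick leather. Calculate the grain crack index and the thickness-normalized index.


Crack index = 133 / 9.6 = 13.9 N/mm
Normalized = 13.9 / 1.8 = 7.7 N/mm per mm


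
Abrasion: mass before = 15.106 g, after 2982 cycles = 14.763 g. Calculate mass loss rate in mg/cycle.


0.115 mg/cycle

Mass loss = 15.106 - 14.763 = 0.343 g
Rate = 0.343 / 2982 x 1000 = 0.115 mg/cycle


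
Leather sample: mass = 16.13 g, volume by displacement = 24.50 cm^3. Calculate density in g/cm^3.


0.658 g/cm^3


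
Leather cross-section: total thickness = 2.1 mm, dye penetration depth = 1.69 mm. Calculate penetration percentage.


Penetration% = 1.69 / 2.1 x 100
Penetration = 80.5%


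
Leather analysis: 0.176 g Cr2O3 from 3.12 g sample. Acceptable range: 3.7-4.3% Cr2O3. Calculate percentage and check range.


Cr2O3 = 5.64%
Within range: No


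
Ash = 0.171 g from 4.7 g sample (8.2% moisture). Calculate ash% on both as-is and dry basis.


As-is ash% = 0.171 / 4.7 x 100 = 3.64%
Dry mass = 4.7 x (100 - 8.2) / 100 = 4.3146 g
Dry-basis ash% = 0.171 / 4.3146 x 100 = 3.96%


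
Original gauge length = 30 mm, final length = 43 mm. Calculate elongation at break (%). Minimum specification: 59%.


Extension = 43 - 30 = 13 mm
Elongation = 13 / 30 x 100 = 43.3%
Minimum required: 59%
Meets specification: No


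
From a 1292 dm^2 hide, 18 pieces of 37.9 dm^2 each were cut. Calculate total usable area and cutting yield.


Total usable = 18 x 37.9 = 682.2 dm^2
Yield = 682.2 / 1292 x 100 = 52.8%


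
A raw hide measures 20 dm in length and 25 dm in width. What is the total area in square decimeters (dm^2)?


Area = length x width
Area = 20 x 25 = 500 dm^2


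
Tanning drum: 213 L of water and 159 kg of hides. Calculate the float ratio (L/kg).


1.3

Float ratio = water / hide weight
Ratio = 213 / 159 = 1.3


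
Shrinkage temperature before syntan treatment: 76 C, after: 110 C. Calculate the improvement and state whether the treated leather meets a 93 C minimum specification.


Improvement = 110 - 76 = 34 C
Spec check: 110 C >= 93 C? Yes


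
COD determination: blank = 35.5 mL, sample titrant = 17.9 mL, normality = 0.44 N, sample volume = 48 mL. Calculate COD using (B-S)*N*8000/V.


1290.7 mg/L


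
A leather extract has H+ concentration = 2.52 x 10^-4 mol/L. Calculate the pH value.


pH = -log10[H+]
pH = -log10(2.52 x 10^-4) = 3.60


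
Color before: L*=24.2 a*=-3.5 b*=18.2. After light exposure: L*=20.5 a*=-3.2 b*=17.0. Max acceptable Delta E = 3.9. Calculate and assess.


Delta E = 3.90
Passes: Yes


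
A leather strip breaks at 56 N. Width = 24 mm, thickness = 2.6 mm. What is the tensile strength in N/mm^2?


0.90 N/mm^2

Cross-sectional area = 24 x 2.6 = 62.4 mm^2
Tensile strength = 56 / 62.4 = 0.90 N/mm^2


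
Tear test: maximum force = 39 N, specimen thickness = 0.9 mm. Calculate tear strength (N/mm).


Tear strength = force / thickness
Tear = 39 / 0.9 = 43.3 N/mm


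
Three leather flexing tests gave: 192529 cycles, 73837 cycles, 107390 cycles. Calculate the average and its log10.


Average = (192529 + 73837 + 107390) / 3 = 124585 cycles
log10(124585) = 5.10


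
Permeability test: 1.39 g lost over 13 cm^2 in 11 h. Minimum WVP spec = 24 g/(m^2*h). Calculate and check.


WVP = 97.20 g/(m^2*h)
Meets specification: Yes

WVP = 1.39 / (13 x 11) x 10000 = 97.20 g/(m^2*h)
Minimum: 24 g/(m^2*h)
Meets spec: Yes


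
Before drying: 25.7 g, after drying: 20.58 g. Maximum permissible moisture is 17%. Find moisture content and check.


MC = (25.7 - 20.58) / 25.7 x 100 = 19.9%
Maximum: 17%
Acceptable: No


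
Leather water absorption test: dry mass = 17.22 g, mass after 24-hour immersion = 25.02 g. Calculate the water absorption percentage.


45.3%


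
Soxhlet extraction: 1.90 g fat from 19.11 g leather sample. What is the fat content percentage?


Fat content = 1.90 / 19.11 x 100
Fat = 9.9%


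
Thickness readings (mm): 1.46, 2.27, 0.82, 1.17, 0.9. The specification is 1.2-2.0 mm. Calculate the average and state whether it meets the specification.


Sum = 6.62
Average = 6.62 / 5 = 1.32 mm
Specification range: 1.2 to 2.0 mm
Within spec: Yes


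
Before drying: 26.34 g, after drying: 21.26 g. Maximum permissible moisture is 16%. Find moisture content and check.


Moisture content = 19.3%
Acceptable: No

MC = (26.34 - 21.26) / 26.34 x 100 = 19.3%
Maximum: 16%
Acceptable: No


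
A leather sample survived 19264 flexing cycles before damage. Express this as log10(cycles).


4.28

log10(19264) = 4.28


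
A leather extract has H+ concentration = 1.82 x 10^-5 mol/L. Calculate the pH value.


pH = -log10[H+]
pH = -log10(1.82 x 10^-5) = 4.74


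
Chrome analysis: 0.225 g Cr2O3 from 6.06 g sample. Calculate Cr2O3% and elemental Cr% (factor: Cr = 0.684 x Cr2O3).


Cr2O3% = 0.225 / 6.06 x 100 = 3.71%
Cr% = 3.71 x 0.684 = 2.54%


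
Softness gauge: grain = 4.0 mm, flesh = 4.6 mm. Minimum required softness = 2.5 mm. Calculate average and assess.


Average softness = 4.30 mm
Meets requirement: Yes


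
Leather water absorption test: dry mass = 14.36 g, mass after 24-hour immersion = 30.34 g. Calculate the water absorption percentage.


Water absorbed = 30.34 - 14.36 = 15.98 g
WA% = 15.98 / 14.36 x 100 = 111.3%


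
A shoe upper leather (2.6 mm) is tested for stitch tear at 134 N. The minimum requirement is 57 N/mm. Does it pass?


STS = 51.5 N/mm
Passes: No

STS = 134 / 2.6 = 51.5 N/mm
Minimum required: 57 N/mm
Passes: No


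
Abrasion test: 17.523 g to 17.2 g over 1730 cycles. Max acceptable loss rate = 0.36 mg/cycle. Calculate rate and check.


Loss = 17.523 - 17.2 = 0.323 g
Rate = 0.323 g / 1730 cycles x 1000 = 0.187 mg/cycle
Max = 0.36 mg/cycle
Passes: Yes


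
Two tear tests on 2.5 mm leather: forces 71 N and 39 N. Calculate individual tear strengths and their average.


Tear 1 = 71 / 2.5 = 28.4 N/mm
Tear 2 = 39 / 2.5 = 15.6 N/mm
Average = (28.4 + 15.6) / 2 = 22.0 N/mm


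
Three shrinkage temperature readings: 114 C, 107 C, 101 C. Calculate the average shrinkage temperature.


Average = (114 + 107 + 101) / 3
Average = 322 / 3 = 107.3 C


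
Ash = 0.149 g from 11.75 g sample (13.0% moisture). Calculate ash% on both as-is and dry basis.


As-is ash% = 0.149 / 11.75 x 100 = 1.27%
Dry mass = 11.75 x (100 - 13.0) / 100 = 10.2225 g
Dry-basis ash% = 0.149 / 10.2225 x 100 = 1.46%


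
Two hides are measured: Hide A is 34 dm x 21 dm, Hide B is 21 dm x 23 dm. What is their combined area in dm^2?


1197 dm^2

Hide A area = 34 x 21 = 714 dm^2
Hide B area = 21 x 23 = 483 dm^2
Total = 714 + 483 = 1197 dm^2


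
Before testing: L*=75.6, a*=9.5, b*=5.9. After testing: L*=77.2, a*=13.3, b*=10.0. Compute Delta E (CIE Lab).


dL = 77.2 - 75.6 = 1.6
da = 13.3 - 9.5 = 3.8
db = 10.0 - 5.9 = 4.1
dE = sqrt((1.6)^2 + (3.8)^2 + (4.1)^2) = 5.81


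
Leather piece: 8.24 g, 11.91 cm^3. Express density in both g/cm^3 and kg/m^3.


Density = 8.24 / 11.91 = 0.692 g/cm^3
Convert: 0.692 x 1000 = 692 kg/m^3


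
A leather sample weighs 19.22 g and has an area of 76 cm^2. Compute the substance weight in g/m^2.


2528.9 g/m^2


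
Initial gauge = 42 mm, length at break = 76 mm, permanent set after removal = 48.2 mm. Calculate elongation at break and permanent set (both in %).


Elongation at break = 81.0%
Permanent set = 14.8%

Elongation at break = (76 - 42) / 42 x 100 = 81.0%
Permanent set = (48.2 - 42) / 42 x 100 = 14.8%


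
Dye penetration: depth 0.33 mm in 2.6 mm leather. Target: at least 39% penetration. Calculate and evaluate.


Penetration = 12.7%
Meets target: No


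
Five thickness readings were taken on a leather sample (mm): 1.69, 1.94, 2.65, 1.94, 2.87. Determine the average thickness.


Sum = 1.69 + 1.94 + 2.65 + 1.94 + 2.87 = 11.09
Average = 11.09 / 5 = 2.22 mm


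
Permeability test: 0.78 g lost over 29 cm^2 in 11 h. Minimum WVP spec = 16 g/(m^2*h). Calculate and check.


WVP = 24.45 g/(m^2*h)
Meets specification: Yes

WVP = 0.78 / (29 x 11) x 10000 = 24.45 g/(m^2*h)
Minimum: 16 g/(m^2*h)
Meets spec: Yes


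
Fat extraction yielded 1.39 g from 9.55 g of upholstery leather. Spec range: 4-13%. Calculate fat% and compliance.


Fat% = 1.39 / 9.55 x 100 = 14.6%
Spec range: 4-13%
Compliant: No


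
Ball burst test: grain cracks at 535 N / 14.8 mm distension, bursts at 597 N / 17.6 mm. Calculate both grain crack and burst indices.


Crack index = 36.1 N/mm
Burst index = 33.9 N/mm

Crack index = 535 / 14.8 = 36.1 N/mm
Burst index = 597 / 17.6 = 33.9 N/mm


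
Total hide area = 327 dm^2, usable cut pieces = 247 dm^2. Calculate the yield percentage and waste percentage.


Yield = 247 / 327 x 100 = 75.5%
Waste = 327 - 247 = 80 dm^2
Waste% = 100 - 75.5 = 24.5%


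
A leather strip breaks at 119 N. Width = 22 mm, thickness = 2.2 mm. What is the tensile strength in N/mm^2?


Cross-sectional area = 22 x 2.2 = 48.4 mm^2
Tensile strength = 119 / 48.4 = 2.46 N/mm^2


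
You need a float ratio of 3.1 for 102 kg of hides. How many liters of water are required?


316.2 L

Water = hide weight x target ratio
Water = 102 x 3.1 = 316.2 L


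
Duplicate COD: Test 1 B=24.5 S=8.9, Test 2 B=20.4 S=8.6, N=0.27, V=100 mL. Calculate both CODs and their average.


COD1 = (24.5 - 8.9) x 0.27 x 8000 / 100 = 337.0 mg/L
COD2 = (20.4 - 8.6) x 0.27 x 8000 / 100 = 254.9 mg/L
Average = (337.0 + 254.9) / 2 = 296.0 mg/L


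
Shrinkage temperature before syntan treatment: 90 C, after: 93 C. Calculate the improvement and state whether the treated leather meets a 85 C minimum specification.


Improvement = 3 C
Meets 85 C spec: Yes

Improvement = 93 - 90 = 3 C
Spec check: 93 C >= 85 C? Yes


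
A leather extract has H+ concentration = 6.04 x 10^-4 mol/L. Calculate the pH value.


pH = 3.22

pH = -log10[H+]
pH = -log10(6.04 x 10^-4) = 3.22


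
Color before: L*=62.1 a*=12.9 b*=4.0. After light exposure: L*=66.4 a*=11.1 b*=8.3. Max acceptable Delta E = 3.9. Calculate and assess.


dL = 4.3, da = -1.8, db = 4.3
dE = sqrt((4.3)^2 + (-1.8)^2 + (4.3)^2) = 6.34
Max = 3.9
Passes: No


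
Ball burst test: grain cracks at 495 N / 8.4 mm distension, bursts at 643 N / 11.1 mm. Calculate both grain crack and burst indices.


Crack index = 58.9 N/mm
Burst index = 57.9 N/mm

Crack index = 495 / 8.4 = 58.9 N/mm
Burst index = 643 / 11.1 = 57.9 N/mm


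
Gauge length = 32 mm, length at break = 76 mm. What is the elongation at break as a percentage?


137.5%

Extension = 76 - 32 = 44 mm
Elongation = 44 / 32 x 100 = 137.5%


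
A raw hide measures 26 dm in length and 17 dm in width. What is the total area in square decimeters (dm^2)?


442 dm^2

Area = length x width
Area = 26 x 17 = 442 dm^2


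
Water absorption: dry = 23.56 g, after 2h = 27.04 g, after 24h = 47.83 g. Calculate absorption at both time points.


2h absorption = 14.8%
24h absorption = 103.0%


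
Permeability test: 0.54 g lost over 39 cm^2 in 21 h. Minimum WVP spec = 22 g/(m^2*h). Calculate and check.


WVP = 6.59 g/(m^2*h)
Meets specification: No


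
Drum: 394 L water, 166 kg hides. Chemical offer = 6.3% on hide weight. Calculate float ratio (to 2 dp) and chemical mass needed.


Float ratio = 2.37
Chemical needed = 10.458 kg

Float ratio = 394 / 166 = 2.37
Chemical = 166 x 6.3 / 100 = 10.458 kg


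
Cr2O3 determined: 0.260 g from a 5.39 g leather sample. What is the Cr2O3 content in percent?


Cr2O3% = 0.260 / 5.39 x 100
Cr2O3% = 4.82%


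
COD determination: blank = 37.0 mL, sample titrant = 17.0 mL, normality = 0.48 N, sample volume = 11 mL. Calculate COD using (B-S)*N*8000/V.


COD = (37.0 - 17.0) x 0.48 x 8000 / 11
COD = 20.0 x 0.48 x 8000 / 11
COD = 6981.8 mg/L


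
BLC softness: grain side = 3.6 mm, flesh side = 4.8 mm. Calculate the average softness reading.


4.20 mm

Average = (3.6 + 4.8) / 2
Average = 4.20 mm


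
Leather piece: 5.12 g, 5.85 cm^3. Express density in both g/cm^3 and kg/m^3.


0.875 g/cm^3
875 kg/m^3


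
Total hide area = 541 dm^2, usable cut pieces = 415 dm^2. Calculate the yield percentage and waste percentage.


Yield = 76.7%
Waste = 23.3%


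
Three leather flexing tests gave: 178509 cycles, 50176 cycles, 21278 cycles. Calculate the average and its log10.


Average = 83321 cycles
log10 = 4.92

Average = (178509 + 50176 + 21278) / 3 = 83321 cycles
log10(83321) = 4.92


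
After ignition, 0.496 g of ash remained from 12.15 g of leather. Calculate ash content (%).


Ash% = 0.496 / 12.15 x 100
Ash% = 4.08%


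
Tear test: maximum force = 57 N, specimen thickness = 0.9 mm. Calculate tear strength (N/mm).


63.3 N/mm

Tear strength = force / thickness
Tear = 57 / 0.9 = 63.3 N/mm


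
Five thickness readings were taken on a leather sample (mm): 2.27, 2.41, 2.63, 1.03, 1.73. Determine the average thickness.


Sum = 2.27 + 2.41 + 2.63 + 1.03 + 1.73 = 10.07
Average = 10.07 / 5 = 2.01 mm


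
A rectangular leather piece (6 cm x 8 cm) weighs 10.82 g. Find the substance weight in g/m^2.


2254.2 g/m^2

Area = 6 x 8 = 48 cm^2
SW = 10.82 / 48 x 10000 = 2254.2 g/m^2


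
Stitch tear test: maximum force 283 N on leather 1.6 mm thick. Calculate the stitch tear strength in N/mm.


Stitch tear strength = force / thickness
STS = 283 / 1.6 = 176.9 N/mm


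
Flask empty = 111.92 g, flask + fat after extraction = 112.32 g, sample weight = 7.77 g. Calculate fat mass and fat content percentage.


Fat mass = 0.40 g
Fat content = 5.1%


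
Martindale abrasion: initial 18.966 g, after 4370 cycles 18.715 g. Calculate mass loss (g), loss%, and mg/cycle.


Mass loss = 0.251 g
Loss = 1.32%
Rate = 0.057 mg/cycle

Loss = 18.966 - 18.715 = 0.251 g
Loss% = 0.251 / 18.966 x 100 = 1.32%
Rate = 0.251 / 4370 x 1000 = 0.057 mg/cycle


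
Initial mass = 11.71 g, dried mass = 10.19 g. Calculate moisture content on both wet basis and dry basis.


Moisture lost = 11.71 - 10.19 = 1.52 g
Wet basis MC = 1.52 / 11.71 x 100 = 13.0%
Dry basis MC = 1.52 / 10.19 x 100 = 14.9%


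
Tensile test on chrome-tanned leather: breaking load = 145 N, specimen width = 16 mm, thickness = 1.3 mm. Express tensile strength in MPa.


Cross-section = 16 x 1.3 = 20.8 mm^2
TS = 145 / 20.8 = 6.97 MPa
(1 N/mm^2 = 1 MPa)


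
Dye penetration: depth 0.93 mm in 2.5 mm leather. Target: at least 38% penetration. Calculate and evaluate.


Penetration = 37.2%
Meets target: No

Penetration = 0.93 / 2.5 x 100 = 37.2%
Target: 38%
Meets target: No


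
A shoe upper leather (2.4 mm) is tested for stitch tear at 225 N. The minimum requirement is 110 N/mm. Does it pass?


STS = 225 / 2.4 = 93.8 N/mm
Minimum required: 110 N/mm
Passes: No


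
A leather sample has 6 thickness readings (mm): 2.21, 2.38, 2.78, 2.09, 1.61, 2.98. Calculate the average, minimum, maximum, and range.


Sum = 14.05
Average = 14.05 / 6 = 2.34 mm
Minimum = 1.61 mm
Maximum = 2.98 mm
Range = 2.98 - 1.61 = 1.37 mm


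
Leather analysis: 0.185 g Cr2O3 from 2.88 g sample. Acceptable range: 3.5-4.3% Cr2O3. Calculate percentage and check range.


Cr2O3 = 6.42%
Within range: No


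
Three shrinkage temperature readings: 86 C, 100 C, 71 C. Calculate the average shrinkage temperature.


85.7 C


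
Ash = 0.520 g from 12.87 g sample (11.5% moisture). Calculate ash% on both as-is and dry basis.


As-is ash = 4.04%
Dry-basis ash = 4.57%

As-is ash% = 0.520 / 12.87 x 100 = 4.04%
Dry mass = 12.87 x (100 - 11.5) / 100 = 11.38995 g
Dry-basis ash% = 0.520 / 11.38995 x 100 = 4.57%


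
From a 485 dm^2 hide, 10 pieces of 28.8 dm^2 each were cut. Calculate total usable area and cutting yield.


Total usable = 10 x 28.8 = 288.0 dm^2
Yield = 288.0 / 485 x 100 = 59.4%


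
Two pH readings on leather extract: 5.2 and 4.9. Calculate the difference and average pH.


Difference = |5.2 - 4.9| = 0.3
Average = (5.2 + 4.9) / 2 = 5.05


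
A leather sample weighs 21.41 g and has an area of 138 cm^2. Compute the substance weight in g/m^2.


Substance weight = mass / area x 10000
SW = 21.41 / 138 x 10000
SW = 1551.4 g/m^2


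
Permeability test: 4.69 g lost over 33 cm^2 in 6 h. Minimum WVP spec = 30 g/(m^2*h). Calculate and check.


WVP = 236.87 g/(m^2*h)
Meets specification: Yes

WVP = 4.69 / (33 x 6) x 10000 = 236.87 g/(m^2*h)
Minimum: 30 g/(m^2*h)
Meets spec: Yes


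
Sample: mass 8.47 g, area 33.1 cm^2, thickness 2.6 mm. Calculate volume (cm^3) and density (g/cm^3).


Volume = 8.606 cm^3
Density = 0.984 g/cm^3

Thickness in cm = 2.6 / 10 = 0.26 cm
Volume = 33.1 x 0.26 = 8.606 cm^3
Density = 8.47 / 8.606 = 0.984 g/cm^3


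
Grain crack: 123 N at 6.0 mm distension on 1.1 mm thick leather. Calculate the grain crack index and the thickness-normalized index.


Crack index = 123 / 6.0 = 20.5 N/mm
Normalized = 20.5 / 1.1 = 18.6 N/mm per mm


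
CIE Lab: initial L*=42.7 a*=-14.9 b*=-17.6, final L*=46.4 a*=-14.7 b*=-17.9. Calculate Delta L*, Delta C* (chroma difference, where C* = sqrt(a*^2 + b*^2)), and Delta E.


Delta L* = 3.7
Delta C* = 0.10
Delta E = 3.72

Delta L* = 46.4 - 42.7 = 3.7
C1* = sqrt((-14.9)^2 + (-17.6)^2) = 23.060
C2* = sqrt((-14.7)^2 + (-17.9)^2) = 23.162
Delta C* = 23.162 - 23.060 = 0.10
Delta E = sqrt((3.7)^2 + (0.2)^2 + (-0.3)^2) = 3.72


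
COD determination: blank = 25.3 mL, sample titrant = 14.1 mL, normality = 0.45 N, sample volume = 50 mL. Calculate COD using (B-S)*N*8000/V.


COD = (25.3 - 14.1) x 0.45 x 8000 / 50
COD = 11.2 x 0.45 x 8000 / 50
COD = 806.4 mg/L


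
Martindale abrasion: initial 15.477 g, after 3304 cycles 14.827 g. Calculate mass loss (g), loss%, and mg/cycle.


Mass loss = 0.650 g
Loss = 4.20%
Rate = 0.197 mg/cycle

Loss = 15.477 - 14.827 = 0.650 g
Loss% = 0.650 / 15.477 x 100 = 4.20%
Rate = 0.650 / 3304 x 1000 = 0.197 mg/cycle


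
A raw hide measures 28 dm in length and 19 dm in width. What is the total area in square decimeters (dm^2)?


Area = length x width
Area = 28 x 19 = 532 dm^2


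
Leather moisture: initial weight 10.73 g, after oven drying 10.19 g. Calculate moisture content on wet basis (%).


Moisture = 10.73 - 10.19 = 0.54 g
MC = 0.54 / 10.73 x 100 = 5.0%


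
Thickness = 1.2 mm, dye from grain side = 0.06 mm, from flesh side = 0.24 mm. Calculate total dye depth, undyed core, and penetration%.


Total dyed = 0.30 mm
Undyed core = 0.90 mm
Penetration = 25.0%

Total dyed = 0.06 + 0.24 = 0.30 mm
Undyed core = 1.2 - 0.30 = 0.90 mm
Penetration = 0.30 / 1.2 x 100 = 25.0%


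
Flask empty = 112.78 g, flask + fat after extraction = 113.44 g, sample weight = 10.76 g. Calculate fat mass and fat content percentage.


Fat mass = 113.44 - 112.78 = 0.66 g
Fat% = 0.66 / 10.76 x 100 = 6.1%
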